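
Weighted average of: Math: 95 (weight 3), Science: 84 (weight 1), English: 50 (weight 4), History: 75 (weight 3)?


Numerator = 95×3 + 84×1 + 50×4 + 75×3
= 285 + 84 + 200 + 225
= 794
Total weight = 11
Weighted avg = 794/11
= 72.18

72.18


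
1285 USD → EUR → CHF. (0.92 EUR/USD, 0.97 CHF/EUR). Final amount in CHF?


Step 1: 1285 USD × 0.92 = 1182.20 EUR
Step 2: 1182.20 EUR × 0.97 = 1146.73 CHF
Implied rate USD→CHF = 0.92 × 0.97 = 0.8924
= 1146.73 CHF

1146.73 CHF


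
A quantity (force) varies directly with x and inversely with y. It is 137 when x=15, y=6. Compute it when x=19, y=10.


z = k·x/y
Solve for k using the known point: k = z·y/x = 137×6/15 = 822/15 = 54.8000
Now evaluate at x=19, y=10:
z = k × 19 / 10 = (822 × 19) / (15 × 10) = 15618/150
= 104.1200

104.1200


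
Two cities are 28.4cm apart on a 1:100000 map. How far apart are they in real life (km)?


Real distance = map distance × scale
= 28.4cm × 100000
= 2840000 cm = 28400.0 m
= 28.400 km

28.400 km


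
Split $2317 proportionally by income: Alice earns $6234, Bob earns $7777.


Total income = 6234 + 7777 = $14011
Alice: $2317 × 6234/14011 = $1030.92
Bob: $2317 × 7777/14011 = $1286.08
= Alice: $1030.92, Bob: $1286.08

Alice: $1030.92, Bob: $1286.08


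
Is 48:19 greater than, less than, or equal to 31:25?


48/19 = 2.5263
31/25 = 1.2400
2.5263 > 1.2400, so 48:19 is greater
= greater than

greater than


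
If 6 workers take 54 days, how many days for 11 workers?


Inverse proportion: x × y = constant
k = 6 × 54 = 324
y₂ = k / 11 = 324 / 11
= 29.45

29.45


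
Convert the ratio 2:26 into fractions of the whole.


Total parts = 2 + 26 = 28
First part: 2/28 = 1/14
Second part: 26/28 = 13/14
= 1/14 and 13/14

1/14 and 13/14


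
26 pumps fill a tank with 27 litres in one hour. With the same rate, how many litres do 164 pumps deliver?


Direct proportion: y/x = constant
k = 27/26 ≈ 1.0385
y₂ = k × 164 = 27 × 164 / 26 = 4428/26
≈ 170.31

170.31


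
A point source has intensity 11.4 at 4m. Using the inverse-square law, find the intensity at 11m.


I₁d₁² = I₂d₂²
I₂ = I₁ × (d₁/d₂)²
= 11.4 × (4/11)²
= 11.4 × 16/121
= 182.4/121
≈ 1.5074

1.5074


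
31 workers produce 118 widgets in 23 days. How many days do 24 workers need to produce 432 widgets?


Days ∝ work / workers, so d₂ = d₁ × (m₁/m₂) × (w₂/w₁)
Workers factor (inverse): 31/24 ≈ 1.2917
Work factor (direct): 432/118 ≈ 3.6610
d₂ = 23 × 31/24 × 432/118 = (23 × 31 × 432) / (24 × 118) = 308016/2832
≈ 108.76 days

108.76 days


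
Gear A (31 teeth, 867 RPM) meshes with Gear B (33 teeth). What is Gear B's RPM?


Gear ratio = 31:33 = 31:33
RPM_B = RPM_A × (teeth_A / teeth_B)
= 867 × (31/33)
= 814.5 RPM

814.5 RPM


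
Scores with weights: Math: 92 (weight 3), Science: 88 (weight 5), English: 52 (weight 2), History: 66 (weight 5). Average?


Numerator = 92×3 + 88×5 + 52×2 + 66×5
= 276 + 440 + 104 + 330
= 1150
Total weight = 15
Weighted avg = 1150/15
= 76.67

76.67


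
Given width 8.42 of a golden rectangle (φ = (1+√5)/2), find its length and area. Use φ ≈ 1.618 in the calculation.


φ = (1 + √5) / 2 ≈ 1.618
Length = width × φ = 8.42 × 1.618 = 13.62356
≈ 13.62
Area = width × length = 8.42 × 13.62356 = 114.7103752 ≈ 114.71
= Length: 13.62, Area: 114.71

Length: 13.62, Area: 114.71


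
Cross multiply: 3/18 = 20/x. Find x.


Cross multiply: 3 × x = 18 × 20
3x = 360
x = 360 / 3
= 120.00

120.00


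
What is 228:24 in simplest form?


GCD(228, 24) = 12
228/12 : 24/12
= 19:2

19:2


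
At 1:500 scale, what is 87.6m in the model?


Model size = real / scale
= 87.6 / 500
= 0.1752 m

0.1752 m


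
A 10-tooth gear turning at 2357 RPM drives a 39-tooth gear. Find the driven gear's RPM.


Gear ratio = 10:39 = 10:39
RPM_B = RPM_A × (teeth_A / teeth_B)
= 2357 × (10/39)
= 604.4 RPM

604.4 RPM


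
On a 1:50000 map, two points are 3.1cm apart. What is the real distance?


Real distance = map distance × scale
= 3.1cm × 50000
= 155000 cm = 1550.0 m
= 1.550 km

1.550 km


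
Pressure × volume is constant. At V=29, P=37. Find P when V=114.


Inverse proportion: x × y = constant
k = 29 × 37 = 1073
y₂ = k / 114 = 1073 / 114
= 9.41

9.41


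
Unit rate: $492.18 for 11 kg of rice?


Unit rate = total / quantity
= 492.18 / 11
= $44.74 per unit

$44.74 per unit


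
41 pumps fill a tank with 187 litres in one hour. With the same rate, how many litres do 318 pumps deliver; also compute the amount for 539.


Direct proportion: y/x = constant
k = 187/41 ≈ 4.5610
y at x=318: k × 318 = 187 × 318 / 41 = 59466/41 ≈ 1450.39
y at x=539: k × 539 = 187 × 539 / 41 = 100793/41 ≈ 2458.37
= 1450.39 and 2458.37

1450.39 and 2458.37


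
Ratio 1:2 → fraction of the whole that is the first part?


Total parts = 1 + 2 = 3
First part: 1/3 = 1/3
= 1/3

1/3


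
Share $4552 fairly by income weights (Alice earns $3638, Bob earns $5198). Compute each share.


Total income = 3638 + 5198 = $8836
Alice: $4552 × 3638/8836 = $1874.17
Bob: $4552 × 5198/8836 = $2677.83
= Alice: $1874.17, Bob: $2677.83

Alice: $1874.17, Bob: $2677.83


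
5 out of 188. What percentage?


Percentage = (part / whole) × 100
= (5 / 188) × 100
≈ 2.66%

2.66%


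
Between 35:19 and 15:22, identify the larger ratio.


35/19 = 1.8421
15/22 = 0.6818
1.8421 > 0.6818, so 35:19 is greater
= 35:19

35:19


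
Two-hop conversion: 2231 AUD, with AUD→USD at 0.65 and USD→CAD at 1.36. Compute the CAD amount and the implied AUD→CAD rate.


Step 1: 2231 AUD × 0.65 = 1450.15 USD
Step 2: 1450.15 USD × 1.36 = 1972.20 CAD
Implied rate AUD→CAD = 0.65 × 1.36 = 0.8840
= 1972.20 CAD; implied rate 0.8840 CAD/AUD

1972.20 CAD; implied rate 0.8840 CAD/AUD


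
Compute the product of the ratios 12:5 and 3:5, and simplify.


Compound ratio = (12×3) : (5×5)
= 36:25
GCD = 1
= 36:25

36:25


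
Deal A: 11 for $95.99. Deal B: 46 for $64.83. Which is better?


Deal A: $95.99/11 = $8.7264/unit
Deal B: $64.83/46 = $1.4093/unit
B is cheaper per unit
= Deal B

Deal B


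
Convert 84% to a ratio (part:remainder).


84% means 84 parts out of 100; remainder = 16
Part : remainder = 84:16
GCD = 4
= 21:4

21:4


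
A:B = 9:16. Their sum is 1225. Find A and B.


Let A = 9k, B = 16k.
9k + 16k = 1225
25k = 1225 → k = 1225/25 = 49
A = 9×49 = 441, B = 16×49 = 784
= A = 441, B = 784

A = 441, B = 784


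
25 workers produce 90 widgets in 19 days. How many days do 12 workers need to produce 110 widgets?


Days ∝ work / workers, so d₂ = d₁ × (m₁/m₂) × (w₂/w₁)
Workers factor (inverse): 25/12 ≈ 2.0833
Work factor (direct): 110/90 ≈ 1.2222
d₂ = 19 × 25/12 × 110/90 = (19 × 25 × 110) / (12 × 90) = 52250/1080
≈ 48.38 days

48.38 days


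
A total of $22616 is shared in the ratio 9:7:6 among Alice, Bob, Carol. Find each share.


Total parts = 9 + 7 + 6 = 22
Alice: 22616 × 9/22 = 9252.00
Bob: 22616 × 7/22 = 7196.00
Carol: 22616 × 6/22 = 6168.00
= Alice: $9252.00, Bob: $7196.00, Carol: $6168.00

Alice: $9252.00, Bob: $7196.00, Carol: $6168.00


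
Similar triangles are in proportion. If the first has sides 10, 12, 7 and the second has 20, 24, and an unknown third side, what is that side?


Scale factor = 20/10 = 2
Missing side = 7 × 2
= 14.0

14.0


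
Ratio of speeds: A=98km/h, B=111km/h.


Ratio = 98:111
GCD = 1
Simplified = 98:111
Time ratio (same distance) = 111:98
Speed ratio = 98:111

98:111


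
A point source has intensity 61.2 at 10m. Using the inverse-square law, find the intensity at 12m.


I₁d₁² = I₂d₂²
I₂ = I₁ × (d₁/d₂)²
= 61.2 × (10/12)²
= 61.2 × 100/144
= 6120/144
= 42.5000

42.5000


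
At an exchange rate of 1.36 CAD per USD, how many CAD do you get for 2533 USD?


Amount × rate = 2533 × 1.36
= 3444.88 CAD

3444.88 CAD


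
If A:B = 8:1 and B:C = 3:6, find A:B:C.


Match B: multiply A:B by 3 → 24:3
Multiply B:C by 1 → 3:6
Combined: 24:3:6
GCD = 3
= 8:1:2

8:1:2


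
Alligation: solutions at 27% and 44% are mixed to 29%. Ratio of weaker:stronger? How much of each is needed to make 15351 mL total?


Let x parts of 27% mix with y parts of 44%.
27x + 44y = 29(x + y)
27x + 44y = 29x + 29y
x(27 - 29) = y(29 - 44)
x/y = (44 - 29)/(29 - 27) = 15/2
Simplify: 15:2
Total parts = 17; one part = 15351/17 = 903.00 mL
27% solution: 15×903.00 = 13545.00 mL
44% solution: 2×903.00 = 1806.00 mL
= ratio 15:2; 13545.00 mL and 1806.00 mL

ratio 15:2; 13545.00 mL and 1806.00 mL


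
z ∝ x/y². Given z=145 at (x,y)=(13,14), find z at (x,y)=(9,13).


z = k·x/y²
Solve for k using the known point: k = z·y²/x = 145×196/13 = 28420/13 ≈ 2186.1538
Now evaluate at x=9, y=13:
z = k × 9 / 169 = (28420 × 9) / (13 × 169) = 255780/2197
≈ 116.4224

116.4224


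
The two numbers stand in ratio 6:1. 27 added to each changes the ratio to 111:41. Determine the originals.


Let A = 6k, B = 1k.
(6k + 27) / (1k + 27) = 111/41
Cross-multiply: 41(6k + 27) = 111(1k + 27)
246k + 1107 = 111k + 2997
246k - 111k = 2997 - 1107
135k = 1890
k = 1890/135 = 14
A = 6×14 = 84, B = 1×14 = 14
= A = 84, B = 14

A = 84, B = 14


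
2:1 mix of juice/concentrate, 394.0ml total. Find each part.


Total parts = 2 + 1 = 3
juice: 394.0 × 2/3 = 262.7ml
concentrate: 394.0 × 1/3 = 131.3ml
= 262.7ml and 131.3ml

262.7ml and 131.3ml


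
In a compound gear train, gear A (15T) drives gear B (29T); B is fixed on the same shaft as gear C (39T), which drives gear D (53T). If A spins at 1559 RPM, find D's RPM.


Stage 1: RPM_B = RPM_A × t_A/t_B = 1559 × 15/29 = 23385/29 ≈ 806.38
B and C share a shaft → RPM_C = RPM_B
Stage 2: RPM_D = RPM_C × t_C/t_D = RPM_A × (t_A×t_C)/(t_B×t_D)
Overall ratio = (15×39)/(29×53) = 585/1537
RPM_D = 1559 × 585/1537 = 912015/1537
≈ 593.37 RPM

593.37 RPM


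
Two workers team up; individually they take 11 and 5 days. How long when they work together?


Rate of A = 1/11 per day
Rate of B = 1/5 per day
Combined rate = 1/11 + 1/5 = 16/55 ≈ 0.2909 per day
Days = 1 / combined rate = 55/16
≈ 3.44 days

3.44 days


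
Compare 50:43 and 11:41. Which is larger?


50/43 = 1.1628
11/41 = 0.2683
1.1628 > 0.2683, so 50:43 is greater
= 50:43

50:43


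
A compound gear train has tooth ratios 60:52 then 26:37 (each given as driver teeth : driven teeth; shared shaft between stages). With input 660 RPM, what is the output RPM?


Stage 1: RPM_B = RPM_A × t_A/t_B = 660 × 60/52 = 39600/52 ≈ 761.54
B and C share a shaft → RPM_C = RPM_B
Stage 2: RPM_D = RPM_C × t_C/t_D = RPM_A × (t_A×t_C)/(t_B×t_D)
Overall ratio = (60×26)/(52×37) = 1560/1924
RPM_D = 660 × 1560/1924 = 1029600/1924
≈ 535.14 RPM

535.14 RPM


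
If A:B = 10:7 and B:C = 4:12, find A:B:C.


Match B: multiply A:B by 4 → 40:28
Multiply B:C by 7 → 28:84
Combined: 40:28:84
GCD = 4
= 10:7:21

10:7:21


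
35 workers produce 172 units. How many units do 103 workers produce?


Direct proportion: y/x = constant
k = 172/35 ≈ 4.9143
y₂ = k × 103 = 172 × 103 / 35 = 17716/35
≈ 506.17

506.17


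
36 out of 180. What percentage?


Percentage = (part / whole) × 100
= (36 / 180) × 100
= 20.00%

20.00%


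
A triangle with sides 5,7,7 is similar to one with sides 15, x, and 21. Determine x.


Scale factor = 15/5 = 3
Missing side = 7 × 3
= 21.0

21.0


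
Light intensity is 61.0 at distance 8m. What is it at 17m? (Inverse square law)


I₁d₁² = I₂d₂²
I₂ = I₁ × (d₁/d₂)²
= 61.0 × (8/17)²
= 61.0 × 64/289
= 3904/289
≈ 13.5087

13.5087


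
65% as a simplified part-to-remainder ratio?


65% means 65 parts out of 100; remainder = 35
Part : remainder = 65:35
GCD = 5
= 13:7

13:7


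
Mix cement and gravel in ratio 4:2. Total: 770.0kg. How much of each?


Total parts = 4 + 2 = 6
cement: 770.0 × 4/6 = 513.3kg
gravel: 770.0 × 2/6 = 256.7kg
= 513.3kg and 256.7kg

513.3kg and 256.7kg


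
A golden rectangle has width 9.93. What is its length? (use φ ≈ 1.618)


φ = (1 + √5) / 2 ≈ 1.618
Length = width × φ = 9.93 × 1.618 = 16.06674
≈ 16.07

16.07


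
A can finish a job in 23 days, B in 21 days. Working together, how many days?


Rate of A = 1/23 per day
Rate of B = 1/21 per day
Combined rate = 1/23 + 1/21 = 44/483 ≈ 0.0911 per day
Days = 1 / combined rate = 483/44
≈ 10.98 days

10.98 days


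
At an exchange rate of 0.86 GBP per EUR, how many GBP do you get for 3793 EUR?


Amount × rate = 3793 × 0.86
= 3261.98 GBP

3261.98 GBP


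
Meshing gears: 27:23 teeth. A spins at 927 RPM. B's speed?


Gear ratio = 27:23 = 27:23
RPM_B = RPM_A × (teeth_A / teeth_B)
= 927 × (27/23)
= 1088.2 RPM

1088.2 RPM


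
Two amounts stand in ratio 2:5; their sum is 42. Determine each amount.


Let A = 2k, B = 5k.
2k + 5k = 42
7k = 42 → k = 42/7 = 6
A = 2×6 = 12, B = 5×6 = 30
= A = 12, B = 30

A = 12, B = 30


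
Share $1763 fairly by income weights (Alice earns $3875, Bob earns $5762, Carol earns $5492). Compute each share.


Total income = 3875 + 5762 + 5492 = $15129
Alice: $1763 × 3875/15129 = $451.56
Bob: $1763 × 5762/15129 = $671.45
Carol: $1763 × 5492/15129 = $639.99
= Alice: $451.56, Bob: $671.45, Carol: $639.99

Alice: $451.56, Bob: $671.45, Carol: $639.99


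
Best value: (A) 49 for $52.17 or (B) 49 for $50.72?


Deal A: $52.17/49 = $1.0647/unit
Deal B: $50.72/49 = $1.0351/unit
B is cheaper per unit
= Deal B

Deal B


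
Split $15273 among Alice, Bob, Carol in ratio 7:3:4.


Total parts = 7 + 3 + 4 = 14
Alice: 15273 × 7/14 = 7636.50
Bob: 15273 × 3/14 = 3272.79
Carol: 15273 × 4/14 = 4363.71
= Alice: $7636.50, Bob: $3272.79, Carol: $4363.71

Alice: $7636.50, Bob: $3272.79, Carol: $4363.71


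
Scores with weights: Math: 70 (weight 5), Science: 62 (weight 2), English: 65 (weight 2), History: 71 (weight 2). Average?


Numerator = 70×5 + 62×2 + 65×2 + 71×2
= 350 + 124 + 130 + 142
= 746
Total weight = 11
Weighted avg = 746/11
= 67.82

67.82


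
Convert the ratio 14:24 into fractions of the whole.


Total parts = 14 + 24 = 38
First part: 14/38 = 7/19
Second part: 24/38 = 12/19
= 7/19 and 12/19

7/19 and 12/19


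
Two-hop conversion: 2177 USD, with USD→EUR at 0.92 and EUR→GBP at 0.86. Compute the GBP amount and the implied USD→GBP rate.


Step 1: 2177 USD × 0.92 = 2002.84 EUR
Step 2: 2002.84 EUR × 0.86 = 1722.44 GBP
Implied rate USD→GBP = 0.92 × 0.86 = 0.7912
= 1722.44 GBP; implied rate 0.7912 GBP/USD

1722.44 GBP; implied rate 0.7912 GBP/USD


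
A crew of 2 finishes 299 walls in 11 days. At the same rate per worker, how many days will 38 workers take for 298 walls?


Days ∝ work / workers, so d₂ = d₁ × (m₁/m₂) × (w₂/w₁)
Workers factor (inverse): 2/38 ≈ 0.0526
Work factor (direct): 298/299 ≈ 0.9967
d₂ = 11 × 2/38 × 298/299 = (11 × 2 × 298) / (38 × 299) = 6556/11362
≈ 0.58 days

0.58 days


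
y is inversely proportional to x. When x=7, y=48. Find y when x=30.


Inverse proportion: x × y = constant
k = 7 × 48 = 336
y₂ = k / 30 = 336 / 30
= 11.20

11.20


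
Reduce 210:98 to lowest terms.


GCD(210, 98) = 14
210/14 : 98/14
= 15:7

15:7


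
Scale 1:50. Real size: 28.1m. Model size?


Model size = real / scale
= 28.1 / 50
= 0.5620 m

0.5620 m


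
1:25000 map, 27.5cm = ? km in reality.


Real distance = map distance × scale
= 27.5cm × 25000
= 687500 cm = 6875.0 m
= 6.875 km

6.875 km


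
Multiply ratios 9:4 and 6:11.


Compound ratio = (9×6) : (4×11)
= 54:44
GCD = 2
= 27:22

27:22


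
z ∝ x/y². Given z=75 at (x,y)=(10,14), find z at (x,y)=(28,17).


z = k·x/y²
Solve for k using the known point: k = z·y²/x = 75×196/10 = 14700/10 = 1470.0000
Now evaluate at x=28, y=17:
z = k × 28 / 289 = (14700 × 28) / (10 × 289) = 411600/2890
≈ 142.4221

142.4221


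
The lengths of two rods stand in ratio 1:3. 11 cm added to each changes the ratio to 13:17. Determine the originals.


Let A = 1k, B = 3k.
(1k + 11) / (3k + 11) = 13/17
Cross-multiply: 17(1k + 11) = 13(3k + 11)
17k + 187 = 39k + 143
17k - 39k = 143 - 187
-22k = -44
k = -44/-22 = 2
A = 1×2 = 2, B = 3×2 = 6
= A = 2, B = 6

A = 2, B = 6


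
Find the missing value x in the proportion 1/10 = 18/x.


Cross multiply: 1 × x = 10 × 18
1x = 180
x = 180 / 1
= 180.00

180.00


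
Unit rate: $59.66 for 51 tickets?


Unit rate = total / quantity
= 59.66 / 51
= $1.17 per unit

$1.17 per unit


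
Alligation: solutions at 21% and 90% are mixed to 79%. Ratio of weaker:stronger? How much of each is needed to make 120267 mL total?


Let x parts of 21% mix with y parts of 90%.
21x + 90y = 79(x + y)
21x + 90y = 79x + 79y
x(21 - 79) = y(79 - 90)
x/y = (90 - 79)/(79 - 21) = 11/58
Simplify: 11:58
Total parts = 69; one part = 120267/69 = 1743.00 mL
21% solution: 11×1743.00 = 19173.00 mL
90% solution: 58×1743.00 = 101094.00 mL
= ratio 11:58; 19173.00 mL and 101094.00 mL

ratio 11:58; 19173.00 mL and 101094.00 mL


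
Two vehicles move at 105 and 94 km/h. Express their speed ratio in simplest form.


Ratio = 105:94
GCD = 1
Simplified = 105:94
Time ratio (same distance) = 94:105
Speed ratio = 105:94

105:94


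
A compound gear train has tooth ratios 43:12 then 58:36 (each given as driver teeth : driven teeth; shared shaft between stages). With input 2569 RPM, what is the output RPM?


Stage 1: RPM_B = RPM_A × t_A/t_B = 2569 × 43/12 = 110467/12 ≈ 9205.58
B and C share a shaft → RPM_C = RPM_B
Stage 2: RPM_D = RPM_C × t_C/t_D = RPM_A × (t_A×t_C)/(t_B×t_D)
Overall ratio = (43×58)/(12×36) = 2494/432
RPM_D = 2569 × 2494/432 = 6407086/432
≈ 14831.22 RPM

14831.22 RPM


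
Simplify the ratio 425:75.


GCD(425, 75) = 25
425/25 : 75/25
= 17:3

17:3


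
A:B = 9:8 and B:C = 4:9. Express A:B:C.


Match B: multiply A:B by 4 → 36:32
Multiply B:C by 8 → 32:72
Combined: 36:32:72
GCD = 4
= 9:8:18

9:8:18


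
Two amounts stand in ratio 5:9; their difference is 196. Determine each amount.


Let A = 5k, B = 9k.
9k - 5k = 196
4k = 196 → k = 196/4 = 49
A = 5×49 = 245, B = 9×49 = 441
= A = 245, B = 441

A = 245, B = 441


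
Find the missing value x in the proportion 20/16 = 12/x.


Cross multiply: 20 × x = 16 × 12
20x = 192
x = 192 / 20
= 9.60

9.60


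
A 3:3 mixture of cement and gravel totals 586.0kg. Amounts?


Total parts = 3 + 3 = 6
cement: 586.0 × 3/6 = 293.0kg
gravel: 586.0 × 3/6 = 293.0kg
= 293.0kg and 293.0kg

293.0kg and 293.0kg


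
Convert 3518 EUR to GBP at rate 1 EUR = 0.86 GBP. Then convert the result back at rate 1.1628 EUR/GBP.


Amount × rate = 3518 × 0.86 = 3025.48 GBP
Round-trip: 3025.48 × 1.1628 = 3518.03 EUR
= 3025.48 GBP, then 3518.03 EUR

3025.48 GBP, then 3518.03 EUR


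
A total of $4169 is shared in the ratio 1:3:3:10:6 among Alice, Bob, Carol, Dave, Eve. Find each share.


Total parts = 1 + 3 + 3 + 10 + 6 = 23
Alice: 4169 × 1/23 = 181.26
Bob: 4169 × 3/23 = 543.78
Carol: 4169 × 3/23 = 543.78
Dave: 4169 × 10/23 = 1812.61
Eve: 4169 × 6/23 = 1087.57
= Alice: $181.26, Bob: $543.78, Carol: $543.78, Dave: $1812.61, Eve: $1087.57

Alice: $181.26, Bob: $543.78, Carol: $543.78, Dave: $1812.61, Eve: $1087.57


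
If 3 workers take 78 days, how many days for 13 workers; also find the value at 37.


Inverse proportion: x × y = constant
k = 3 × 78 = 234
At x=13: k/13 = 18.00
At x=37: k/37 = 6.32
= 18.00 and 6.32

18.00 and 6.32


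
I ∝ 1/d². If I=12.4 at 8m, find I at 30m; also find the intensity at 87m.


I₁d₁² = I₂d₂²
I at 30m = 12.4 × (8/30)² = 12.4 × 64/900 = 793.6/900 ≈ 0.8818
I at 87m = 12.4 × (8/87)² = 12.4 × 64/7569 = 793.6/7569 ≈ 0.1048
= 0.8818 and 0.1048

0.8818 and 0.1048


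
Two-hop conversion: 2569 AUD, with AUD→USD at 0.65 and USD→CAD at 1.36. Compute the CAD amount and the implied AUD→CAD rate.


Step 1: 2569 AUD × 0.65 = 1669.85 USD
Step 2: 1669.85 USD × 1.36 = 2271.00 CAD
Implied rate AUD→CAD = 0.65 × 1.36 = 0.8840
= 2271.00 CAD; implied rate 0.8840 CAD/AUD

2271.00 CAD; implied rate 0.8840 CAD/AUD


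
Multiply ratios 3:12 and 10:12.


Compound ratio = (3×10) : (12×12)
= 30:144
GCD = 6
= 5:24

5:24


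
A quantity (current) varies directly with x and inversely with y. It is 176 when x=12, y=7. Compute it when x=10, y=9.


z = k·x/y
Solve for k using the known point: k = z·y/x = 176×7/12 = 1232/12 ≈ 102.6667
Now evaluate at x=10, y=9:
z = k × 10 / 9 = (1232 × 10) / (12 × 9) = 12320/108
≈ 114.0741

114.0741


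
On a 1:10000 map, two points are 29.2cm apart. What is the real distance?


Real distance = map distance × scale
= 29.2cm × 10000
= 292000 cm = 2920.0 m
= 2.920 km

2.920 km


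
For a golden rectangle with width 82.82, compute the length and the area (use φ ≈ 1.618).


φ = (1 + √5) / 2 ≈ 1.618
Length = width × φ = 82.82 × 1.618 = 134.00276
≈ 134.00
Area = width × length = 82.82 × 134.00276 = 11098.1085832 ≈ 11098.11
= Length: 134.00, Area: 11098.11

Length: 134.00, Area: 11098.11


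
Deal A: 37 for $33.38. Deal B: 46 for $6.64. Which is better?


Deal A: $33.38/37 = $0.9022/unit
Deal B: $6.64/46 = $0.1443/unit
B is cheaper per unit
= Deal B

Deal B


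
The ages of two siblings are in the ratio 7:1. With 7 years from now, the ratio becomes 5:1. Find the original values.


Let A = 7k, B = 1k.
(7k + 7) / (1k + 7) = 5/1
Cross-multiply: 1(7k + 7) = 5(1k + 7)
7k + 7 = 5k + 35
7k - 5k = 35 - 7
2k = 28
k = 28/2 = 14
A = 7×14 = 98, B = 1×14 = 14
= A = 98, B = 14

A = 98, B = 14


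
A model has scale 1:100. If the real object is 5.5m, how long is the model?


Model size = real / scale
= 5.5 / 100
= 0.0550 m

0.0550 m


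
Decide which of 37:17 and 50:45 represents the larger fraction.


37/17 = 2.1765
50/45 = 1.1111
2.1765 > 1.1111, so 37:17 is greater
= 37:17

37:17


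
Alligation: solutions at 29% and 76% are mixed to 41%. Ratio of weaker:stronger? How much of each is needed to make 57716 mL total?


Let x parts of 29% mix with y parts of 76%.
29x + 76y = 41(x + y)
29x + 76y = 41x + 41y
x(29 - 41) = y(41 - 76)
x/y = (76 - 41)/(41 - 29) = 35/12
Simplify: 35:12
Total parts = 47; one part = 57716/47 = 1228.00 mL
29% solution: 35×1228.00 = 42980.00 mL
76% solution: 12×1228.00 = 14736.00 mL
= ratio 35:12; 42980.00 mL and 14736.00 mL

ratio 35:12; 42980.00 mL and 14736.00 mL


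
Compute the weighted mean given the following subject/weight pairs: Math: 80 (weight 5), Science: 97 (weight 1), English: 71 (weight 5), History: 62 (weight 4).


Numerator = 80×5 + 97×1 + 71×5 + 62×4
= 400 + 97 + 355 + 248
= 1100
Total weight = 15
Weighted avg = 1100/15
= 73.33

73.33


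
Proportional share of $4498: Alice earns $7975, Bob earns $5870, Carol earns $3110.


Total income = 7975 + 5870 + 3110 = $16955
Alice: $4498 × 7975/16955 = $2115.69
Bob: $4498 × 5870/16955 = $1557.26
Carol: $4498 × 3110/16955 = $825.05
= Alice: $2115.69, Bob: $1557.26, Carol: $825.05

Alice: $2115.69, Bob: $1557.26, Carol: $825.05


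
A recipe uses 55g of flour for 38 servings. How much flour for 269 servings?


Direct proportion: y/x = constant
k = 55/38 ≈ 1.4474
y₂ = k × 269 = 55 × 269 / 38 = 14795/38
≈ 389.34

389.34


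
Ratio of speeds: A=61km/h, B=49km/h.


Ratio = 61:49
GCD = 1
Simplified = 61:49
Time ratio (same distance) = 49:61
Speed ratio = 61:49

61:49


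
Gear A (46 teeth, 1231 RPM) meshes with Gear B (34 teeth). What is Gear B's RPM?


Gear ratio = 46:34 = 23:17
RPM_B = RPM_A × (teeth_A / teeth_B)
= 1231 × (46/34)
= 1665.5 RPM

1665.5 RPM


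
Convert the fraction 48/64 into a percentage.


Percentage = (part / whole) × 100
= (48 / 64) × 100
= 75.00%

75.00%


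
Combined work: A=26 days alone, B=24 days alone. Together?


Rate of A = 1/26 per day
Rate of B = 1/24 per day
Combined rate = 1/26 + 1/24 = 50/624 ≈ 0.0801 per day
Days = 1 / combined rate = 624/50
= 12.48 days

12.48 days


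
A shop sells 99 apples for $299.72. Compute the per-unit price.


Unit rate = total / quantity
= 299.72 / 99
= $3.03 per unit

$3.03 per unit


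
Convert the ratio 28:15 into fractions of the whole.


Total parts = 28 + 15 = 43
First part: 28/43 = 28/43
Second part: 15/43 = 15/43
= 28/43 and 15/43

28/43 and 15/43


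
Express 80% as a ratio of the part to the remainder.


80% means 80 parts out of 100; remainder = 20
Part : remainder = 80:20
GCD = 20
= 4:1

4:1


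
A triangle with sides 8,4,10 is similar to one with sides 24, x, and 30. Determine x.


Scale factor = 24/8 = 3
Missing side = 4 × 3
= 12.0

12.0


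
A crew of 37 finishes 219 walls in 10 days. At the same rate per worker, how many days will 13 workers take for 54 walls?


Days ∝ work / workers, so d₂ = d₁ × (m₁/m₂) × (w₂/w₁)
Workers factor (inverse): 37/13 ≈ 2.8462
Work factor (direct): 54/219 ≈ 0.2466
d₂ = 10 × 37/13 × 54/219 = (10 × 37 × 54) / (13 × 219) = 19980/2847
≈ 7.02 days

7.02 days


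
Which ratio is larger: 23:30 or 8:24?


23/30 = 0.7667
8/24 = 0.3333
0.7667 > 0.3333, so 23:30 is greater
= 23:30

23:30


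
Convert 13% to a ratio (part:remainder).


13% means 13 parts out of 100; remainder = 87
Part : remainder = 13:87
GCD = 1
= 13:87

13:87


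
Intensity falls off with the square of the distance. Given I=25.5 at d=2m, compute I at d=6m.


I₁d₁² = I₂d₂²
I₂ = I₁ × (d₁/d₂)²
= 25.5 × (2/6)²
= 25.5 × 4/36
= 102/36
≈ 2.8333

2.8333


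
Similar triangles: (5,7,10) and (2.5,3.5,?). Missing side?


Scale factor = 2.5/5 = 0.5
Missing side = 10 × 0.5
= 5.0

5.0


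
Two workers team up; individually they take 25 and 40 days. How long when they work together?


Rate of A = 1/25 per day
Rate of B = 1/40 per day
Combined rate = 1/25 + 1/40 = 65/1000 = 0.0650 per day
Days = 1 / combined rate = 1000/65
≈ 15.38 days

15.38 days


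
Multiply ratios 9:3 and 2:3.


Compound ratio = (9×2) : (3×3)
= 18:9
GCD = 9
= 2:1

2:1


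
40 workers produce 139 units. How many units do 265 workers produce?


Direct proportion: y/x = constant
k = 139/40 = 3.4750
y₂ = k × 265 = 139 × 265 / 40 = 36835/40
≈ 920.88

920.88


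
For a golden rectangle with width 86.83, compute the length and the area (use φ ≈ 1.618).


φ = (1 + √5) / 2 ≈ 1.618
Length = width × φ = 86.83 × 1.618 = 140.49094
≈ 140.49
Area = width × length = 86.83 × 140.49094 = 12198.8283202 ≈ 12198.83
= Length: 140.49, Area: 12198.83

Length: 140.49, Area: 12198.83


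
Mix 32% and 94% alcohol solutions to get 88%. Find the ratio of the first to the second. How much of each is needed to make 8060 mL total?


Let x parts of 32% mix with y parts of 94%.
32x + 94y = 88(x + y)
32x + 94y = 88x + 88y
x(32 - 88) = y(88 - 94)
x/y = (94 - 88)/(88 - 32) = 6/56
Simplify: 3:28
Total parts = 31; one part = 8060/31 = 260.00 mL
32% solution: 3×260.00 = 780.00 mL
94% solution: 28×260.00 = 7280.00 mL
= ratio 3:28; 780.00 mL and 7280.00 mL

ratio 3:28; 780.00 mL and 7280.00 mL


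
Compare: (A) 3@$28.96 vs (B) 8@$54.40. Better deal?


Deal A: $28.96/3 = $9.6533/unit
Deal B: $54.40/8 = $6.8000/unit
B is cheaper per unit
= Deal B

Deal B


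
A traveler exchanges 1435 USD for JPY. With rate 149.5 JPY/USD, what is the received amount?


Amount × rate = 1435 × 149.5
= 214532.50 JPY

214532.50 JPY


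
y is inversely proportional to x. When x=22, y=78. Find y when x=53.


Inverse proportion: x × y = constant
k = 22 × 78 = 1716
y₂ = k / 53 = 1716 / 53
= 32.38

32.38


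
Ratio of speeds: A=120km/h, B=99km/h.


Ratio = 120:99
GCD = 3
Simplified = 40:33
Time ratio (same distance) = 33:40
Speed ratio = 40:33

40:33


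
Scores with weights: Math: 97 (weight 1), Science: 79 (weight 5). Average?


Numerator = 97×1 + 79×5
= 97 + 395
= 492
Total weight = 6
Weighted avg = 492/6
= 82.00

82.00


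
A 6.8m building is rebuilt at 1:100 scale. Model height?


Model size = real / scale
= 6.8 / 100
= 0.0680 m

0.0680 m


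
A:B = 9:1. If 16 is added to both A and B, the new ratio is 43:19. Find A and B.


Let A = 9k, B = 1k.
(9k + 16) / (1k + 16) = 43/19
Cross-multiply: 19(9k + 16) = 43(1k + 16)
171k + 304 = 43k + 688
171k - 43k = 688 - 304
128k = 384
k = 384/128 = 3
A = 9×3 = 27, B = 1×3 = 3
= A = 27, B = 3

A = 27, B = 3


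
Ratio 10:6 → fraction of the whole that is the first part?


Total parts = 10 + 6 = 16
First part: 10/16 = 5/8
= 5/8

5/8


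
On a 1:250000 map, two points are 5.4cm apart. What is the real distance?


Real distance = map distance × scale
= 5.4cm × 250000
= 1350000 cm = 13500.0 m
= 13.500 km

13.500 km


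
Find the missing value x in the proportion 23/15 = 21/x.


Cross multiply: 23 × x = 15 × 21
23x = 315
x = 315 / 23
= 13.70

13.70


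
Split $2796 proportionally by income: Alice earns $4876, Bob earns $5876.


Total income = 4876 + 5876 = $10752
Alice: $2796 × 4876/10752 = $1267.98
Bob: $2796 × 5876/10752 = $1528.02
= Alice: $1267.98, Bob: $1528.02

Alice: $1267.98, Bob: $1528.02


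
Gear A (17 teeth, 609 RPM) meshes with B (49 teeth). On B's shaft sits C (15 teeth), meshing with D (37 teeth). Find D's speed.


Stage 1: RPM_B = RPM_A × t_A/t_B = 609 × 17/49 = 10353/49 ≈ 211.29
B and C share a shaft → RPM_C = RPM_B
Stage 2: RPM_D = RPM_C × t_C/t_D = RPM_A × (t_A×t_C)/(t_B×t_D)
Overall ratio = (17×15)/(49×37) = 255/1813
RPM_D = 609 × 255/1813 = 155295/1813
≈ 85.66 RPM

85.66 RPM


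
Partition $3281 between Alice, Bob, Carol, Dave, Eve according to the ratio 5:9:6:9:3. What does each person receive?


Total parts = 5 + 9 + 6 + 9 + 3 = 32
Alice: 3281 × 5/32 = 512.66
Bob: 3281 × 9/32 = 922.78
Carol: 3281 × 6/32 = 615.19
Dave: 3281 × 9/32 = 922.78
Eve: 3281 × 3/32 = 307.59
= Alice: $512.66, Bob: $922.78, Carol: $615.19, Dave: $922.78, Eve: $307.59

Alice: $512.66, Bob: $922.78, Carol: $615.19, Dave: $922.78, Eve: $307.59


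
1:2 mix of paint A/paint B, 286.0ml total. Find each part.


Total parts = 1 + 2 = 3
paint A: 286.0 × 1/3 = 95.3ml
paint B: 286.0 × 2/3 = 190.7ml
= 95.3ml and 190.7ml

95.3ml and 190.7ml


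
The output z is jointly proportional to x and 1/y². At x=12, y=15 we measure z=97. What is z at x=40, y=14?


z = k·x/y²
Solve for k using the known point: k = z·y²/x = 97×225/12 = 21825/12 = 1818.7500
Now evaluate at x=40, y=14:
z = k × 40 / 196 = (21825 × 40) / (12 × 196) = 873000/2352
≈ 371.1735

371.1735


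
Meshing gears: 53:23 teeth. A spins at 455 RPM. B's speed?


Gear ratio = 53:23 = 53:23
RPM_B = RPM_A × (teeth_A / teeth_B)
= 455 × (53/23)
= 1048.5 RPM

1048.5 RPM


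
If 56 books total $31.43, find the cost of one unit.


Unit rate = total / quantity
= 31.43 / 56
= $0.56 per unit

$0.56 per unit


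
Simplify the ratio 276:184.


GCD(276, 184) = 92
276/92 : 184/92
= 3:2

3:2


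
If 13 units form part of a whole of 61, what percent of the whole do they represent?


Percentage = (part / whole) × 100
= (13 / 61) × 100
≈ 21.31%

21.31%


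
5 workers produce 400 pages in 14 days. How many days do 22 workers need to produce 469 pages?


Days ∝ work / workers, so d₂ = d₁ × (m₁/m₂) × (w₂/w₁)
Workers factor (inverse): 5/22 ≈ 0.2273
Work factor (direct): 469/400 = 1.1725
d₂ = 14 × 5/22 × 469/400 = (14 × 5 × 469) / (22 × 400) = 32830/8800
≈ 3.73 days

3.73 days


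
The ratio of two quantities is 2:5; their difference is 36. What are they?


Let A = 2k, B = 5k.
5k - 2k = 36
3k = 36 → k = 36/3 = 12
A = 2×12 = 24, B = 5×12 = 60
= A = 24, B = 60

A = 24, B = 60


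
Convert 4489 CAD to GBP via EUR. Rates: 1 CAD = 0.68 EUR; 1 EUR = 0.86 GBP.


Step 1: 4489 CAD × 0.68 = 3052.52 EUR
Step 2: 3052.52 EUR × 0.86 = 2625.17 GBP
Implied rate CAD→GBP = 0.68 × 0.86 = 0.5848
= 2625.17 GBP

2625.17 GBP


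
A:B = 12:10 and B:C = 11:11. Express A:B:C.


Match B: multiply A:B by 11 → 132:110
Multiply B:C by 10 → 110:110
Combined: 132:110:110
GCD = 22
= 6:5:5

6:5:5


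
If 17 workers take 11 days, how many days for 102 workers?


Inverse proportion: x × y = constant
k = 17 × 11 = 187
y₂ = k / 102 = 187 / 102
= 1.83

1.83


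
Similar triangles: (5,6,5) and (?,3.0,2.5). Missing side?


Scale factor = 3.0/6 = 0.5
Missing side = 5 × 0.5
= 2.5

2.5


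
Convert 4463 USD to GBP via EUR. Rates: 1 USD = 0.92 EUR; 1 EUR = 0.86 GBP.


Step 1: 4463 USD × 0.92 = 4105.96 EUR
Step 2: 4105.96 EUR × 0.86 = 3531.13 GBP
Implied rate USD→GBP = 0.92 × 0.86 = 0.7912
= 3531.13 GBP

3531.13 GBP


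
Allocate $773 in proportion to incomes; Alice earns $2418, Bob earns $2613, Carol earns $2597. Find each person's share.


Total income = 2418 + 2613 + 2597 = $7628
Alice: $773 × 2418/7628 = $245.03
Bob: $773 × 2613/7628 = $264.79
Carol: $773 × 2597/7628 = $263.17
= Alice: $245.03, Bob: $264.79, Carol: $263.17

Alice: $245.03, Bob: $264.79, Carol: $263.17


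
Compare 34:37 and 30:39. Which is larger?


34/37 = 0.9189
30/39 = 0.7692
0.9189 > 0.7692, so 34:37 is greater
= 34:37

34:37


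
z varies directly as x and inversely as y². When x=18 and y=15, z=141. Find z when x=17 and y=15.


z = k·x/y²
Solve for k using the known point: k = z·y²/x = 141×225/18 = 31725/18 = 1762.5000
Now evaluate at x=17, y=15:
z = k × 17 / 225 = (31725 × 17) / (18 × 225) = 539325/4050
≈ 133.1667

133.1667


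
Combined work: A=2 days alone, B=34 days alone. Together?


Rate of A = 1/2 per day
Rate of B = 1/34 per day
Combined rate = 1/2 + 1/34 = 36/68 ≈ 0.5294 per day
Days = 1 / combined rate = 68/36
≈ 1.89 days

1.89 days


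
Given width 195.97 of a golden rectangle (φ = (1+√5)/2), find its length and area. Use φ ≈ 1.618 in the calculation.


φ = (1 + √5) / 2 ≈ 1.618
Length = width × φ = 195.97 × 1.618 = 317.07946
≈ 317.08
Area = width × length = 195.97 × 317.07946 = 62138.0617762 ≈ 62138.06
= Length: 317.08, Area: 62138.06

Length: 317.08, Area: 62138.06


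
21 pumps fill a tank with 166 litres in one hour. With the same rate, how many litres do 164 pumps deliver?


Direct proportion: y/x = constant
k = 166/21 ≈ 7.9048
y₂ = k × 164 = 166 × 164 / 21 = 27224/21
≈ 1296.38

1296.38


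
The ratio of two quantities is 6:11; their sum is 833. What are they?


Let A = 6k, B = 11k.
6k + 11k = 833
17k = 833 → k = 833/17 = 49
A = 6×49 = 294, B = 11×49 = 539
= A = 294, B = 539

A = 294, B = 539


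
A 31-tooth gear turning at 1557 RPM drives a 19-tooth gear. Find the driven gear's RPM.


Gear ratio = 31:19 = 31:19
RPM_B = RPM_A × (teeth_A / teeth_B)
= 1557 × (31/19)
= 2540.4 RPM

2540.4 RPM


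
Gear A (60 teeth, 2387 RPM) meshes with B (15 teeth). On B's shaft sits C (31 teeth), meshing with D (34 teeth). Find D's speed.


Stage 1: RPM_B = RPM_A × t_A/t_B = 2387 × 60/15 = 143220/15 = 9548.00
B and C share a shaft → RPM_C = RPM_B
Stage 2: RPM_D = RPM_C × t_C/t_D = RPM_A × (t_A×t_C)/(t_B×t_D)
Overall ratio = (60×31)/(15×34) = 1860/510
RPM_D = 2387 × 1860/510 = 4439820/510
≈ 8705.53 RPM

8705.53 RPM


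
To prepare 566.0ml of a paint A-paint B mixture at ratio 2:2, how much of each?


Total parts = 2 + 2 = 4
paint A: 566.0 × 2/4 = 283.0ml
paint B: 566.0 × 2/4 = 283.0ml
= 283.0ml and 283.0ml

283.0ml and 283.0ml


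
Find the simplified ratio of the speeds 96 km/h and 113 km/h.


Ratio = 96:113
GCD = 1
Simplified = 96:113
Time ratio (same distance) = 113:96
Speed ratio = 96:113

96:113


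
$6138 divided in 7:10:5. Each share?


Total parts = 7 + 10 + 5 = 22
Part 1: 6138 × 7/22 = 1953.00
Part 2: 6138 × 10/22 = 2790.00
Part 3: 6138 × 5/22 = 1395.00
= Part 1: $1953.00, Part 2: $2790.00, Part 3: $1395.00

Part 1: $1953.00, Part 2: $2790.00, Part 3: $1395.00


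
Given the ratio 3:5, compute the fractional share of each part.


Total parts = 3 + 5 = 8
First part: 3/8 = 3/8
Second part: 5/8 = 5/8
= 3/8 and 5/8

3/8 and 5/8


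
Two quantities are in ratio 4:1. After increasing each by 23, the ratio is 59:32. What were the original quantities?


Let A = 4k, B = 1k.
(4k + 23) / (1k + 23) = 59/32
Cross-multiply: 32(4k + 23) = 59(1k + 23)
128k + 736 = 59k + 1357
128k - 59k = 1357 - 736
69k = 621
k = 621/69 = 9
A = 4×9 = 36, B = 1×9 = 9
= A = 36, B = 9

A = 36, B = 9


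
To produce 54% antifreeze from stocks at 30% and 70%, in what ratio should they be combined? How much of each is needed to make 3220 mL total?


Let x parts of 30% mix with y parts of 70%.
30x + 70y = 54(x + y)
30x + 70y = 54x + 54y
x(30 - 54) = y(54 - 70)
x/y = (70 - 54)/(54 - 30) = 16/24
Simplify: 2:3
Total parts = 5; one part = 3220/5 = 644.00 mL
30% solution: 2×644.00 = 1288.00 mL
70% solution: 3×644.00 = 1932.00 mL
= ratio 2:3; 1288.00 mL and 1932.00 mL

ratio 2:3; 1288.00 mL and 1932.00 mL


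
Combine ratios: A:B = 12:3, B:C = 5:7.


Match B: multiply A:B by 5 → 60:15
Multiply B:C by 3 → 15:21
Combined: 60:15:21
GCD = 3
= 20:5:7

20:5:7


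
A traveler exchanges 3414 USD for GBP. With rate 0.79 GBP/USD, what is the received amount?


Amount × rate = 3414 × 0.79
= 2697.06 GBP

2697.06 GBP


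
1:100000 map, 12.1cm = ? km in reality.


Real distance = map distance × scale
= 12.1cm × 100000
= 1210000 cm = 12100.0 m
= 12.100 km

12.100 km


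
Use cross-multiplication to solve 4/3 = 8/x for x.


Cross multiply: 4 × x = 3 × 8
4x = 24
x = 24 / 4
= 6.00

6.00


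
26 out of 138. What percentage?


Percentage = (part / whole) × 100
= (26 / 138) × 100
≈ 18.84%

18.84%


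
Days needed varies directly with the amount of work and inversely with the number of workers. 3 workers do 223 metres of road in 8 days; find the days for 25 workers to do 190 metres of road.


Days ∝ work / workers, so d₂ = d₁ × (m₁/m₂) × (w₂/w₁)
Workers factor (inverse): 3/25 = 0.1200
Work factor (direct): 190/223 ≈ 0.8520
d₂ = 8 × 3/25 × 190/223 = (8 × 3 × 190) / (25 × 223) = 4560/5575
≈ 0.82 days

0.82 days


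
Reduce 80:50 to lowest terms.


GCD(80, 50) = 10
80/10 : 50/10
= 8:5

8:5


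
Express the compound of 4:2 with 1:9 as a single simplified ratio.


Compound ratio = (4×1) : (2×9)
= 4:18
GCD = 2
= 2:9

2:9


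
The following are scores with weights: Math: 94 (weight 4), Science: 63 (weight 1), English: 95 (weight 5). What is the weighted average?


Numerator = 94×4 + 63×1 + 95×5
= 376 + 63 + 475
= 914
Total weight = 10
Weighted avg = 914/10
= 91.40

91.40


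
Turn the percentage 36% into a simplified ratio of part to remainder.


36% means 36 parts out of 100; remainder = 64
Part : remainder = 36:64
GCD = 4
= 9:16

9:16


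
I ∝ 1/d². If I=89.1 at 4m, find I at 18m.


I₁d₁² = I₂d₂²
I₂ = I₁ × (d₁/d₂)²
= 89.1 × (4/18)²
= 89.1 × 16/324
= 1425.6/324
= 4.4000

4.4000


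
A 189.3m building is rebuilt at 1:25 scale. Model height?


Model size = real / scale
= 189.3 / 25
= 7.5720 m

7.5720 m


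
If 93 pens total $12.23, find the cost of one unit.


Unit rate = total / quantity
= 12.23 / 93
= $0.13 per unit

$0.13 per unit


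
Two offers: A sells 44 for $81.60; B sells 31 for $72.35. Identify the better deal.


Deal A: $81.60/44 = $1.8545/unit
Deal B: $72.35/31 = $2.3339/unit
A is cheaper per unit
= Deal A

Deal A


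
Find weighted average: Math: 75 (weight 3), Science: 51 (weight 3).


Numerator = 75×3 + 51×3
= 225 + 153
= 378
Total weight = 6
Weighted avg = 378/6
= 63.00

63.00


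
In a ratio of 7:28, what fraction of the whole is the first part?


Total parts = 7 + 28 = 35
First part: 7/35 = 1/5
= 1/5

1/5
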